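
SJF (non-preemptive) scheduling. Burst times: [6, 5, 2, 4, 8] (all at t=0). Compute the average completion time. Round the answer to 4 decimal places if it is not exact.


SJF order (ascending): [2, 4, 5, 6, 8]
Completion times:
  Job 1: burst=2, C=2
  Job 2: burst=4, C=6
  Job 3: burst=5, C=11
  Job 4: burst=6, C=17
  Job 5: burst=8, C=25
Average completion = 61/5 = 12.2

12.2


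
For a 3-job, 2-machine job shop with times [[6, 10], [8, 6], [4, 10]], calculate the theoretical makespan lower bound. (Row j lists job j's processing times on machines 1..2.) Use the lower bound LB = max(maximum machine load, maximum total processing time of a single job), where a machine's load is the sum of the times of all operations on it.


Machine loads:
  Machine 1: 6 + 8 + 4 = 18
  Machine 2: 10 + 6 + 10 = 26
Max machine load = 26
Job totals:
  Job 1: 16
  Job 2: 14
  Job 3: 14
Max job total = 16
Lower bound = max(26, 16) = 26

26


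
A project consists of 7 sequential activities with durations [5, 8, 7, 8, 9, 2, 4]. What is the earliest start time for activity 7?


Activity 7 starts after activities 1 through 6 complete.
Predecessor durations: [5, 8, 7, 8, 9, 2]
ES = 5 + 8 + 7 + 8 + 9 + 2 = 39

39


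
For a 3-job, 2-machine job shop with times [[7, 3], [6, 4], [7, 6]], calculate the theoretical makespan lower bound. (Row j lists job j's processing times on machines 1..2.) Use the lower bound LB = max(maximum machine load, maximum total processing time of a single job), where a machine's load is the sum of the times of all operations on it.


Machine loads:
  Machine 1: 7 + 6 + 7 = 20
  Machine 2: 3 + 4 + 6 = 13
Max machine load = 20
Job totals:
  Job 1: 10
  Job 2: 10
  Job 3: 13
Max job total = 13
Lower bound = max(20, 13) = 20

20


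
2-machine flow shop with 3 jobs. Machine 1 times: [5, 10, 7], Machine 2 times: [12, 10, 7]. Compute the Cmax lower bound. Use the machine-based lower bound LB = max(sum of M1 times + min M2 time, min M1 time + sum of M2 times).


LB1 = sum(M1 times) + min(M2 times) = 22 + 7 = 29
LB2 = min(M1 times) + sum(M2 times) = 5 + 29 = 34
Lower bound = max(LB1, LB2) = max(29, 34) = 34

34


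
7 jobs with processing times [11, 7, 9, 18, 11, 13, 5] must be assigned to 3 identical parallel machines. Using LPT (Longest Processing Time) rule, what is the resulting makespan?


Sort jobs in decreasing order (LPT): [18, 13, 11, 11, 9, 7, 5]
Assign each job to the least loaded machine:
  Machine 1: jobs [18, 7], load = 25
  Machine 2: jobs [13, 9, 5], load = 27
  Machine 3: jobs [11, 11], load = 22
Makespan = max load = 27

27


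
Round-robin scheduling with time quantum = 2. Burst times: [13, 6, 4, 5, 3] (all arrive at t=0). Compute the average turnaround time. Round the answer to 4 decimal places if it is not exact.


Time quantum = 2
Execution trace:
  J1 runs 2 units, time = 2
  J2 runs 2 units, time = 4
  J3 runs 2 units, time = 6
  J4 runs 2 units, time = 8
  J5 runs 2 units, time = 10
  J1 runs 2 units, time = 12
  J2 runs 2 units, time = 14
  J3 runs 2 units, time = 16
  J4 runs 2 units, time = 18
  J5 runs 1 units, time = 19
  J1 runs 2 units, time = 21
  J2 runs 2 units, time = 23
  J4 runs 1 units, time = 24
  J1 runs 2 units, time = 26
  J1 runs 2 units, time = 28
  J1 runs 2 units, time = 30
  J1 runs 1 units, time = 31
Finish times: [31, 23, 16, 24, 19]
Average turnaround = 113/5 = 22.6

22.6


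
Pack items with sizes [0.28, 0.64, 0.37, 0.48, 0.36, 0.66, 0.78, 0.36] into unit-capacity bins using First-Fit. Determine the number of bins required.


Place items sequentially using First-Fit:
  Item 0.28 -> new Bin 1
  Item 0.64 -> Bin 1 (now 0.92)
  Item 0.37 -> new Bin 2
  Item 0.48 -> Bin 2 (now 0.85)
  Item 0.36 -> new Bin 3
  Item 0.66 -> new Bin 4
  Item 0.78 -> new Bin 5
  Item 0.36 -> Bin 3 (now 0.72)
Total bins used = 5

5


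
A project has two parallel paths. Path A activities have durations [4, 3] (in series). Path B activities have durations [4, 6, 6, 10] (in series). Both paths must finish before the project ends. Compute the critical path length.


Path A total = 4 + 3 = 7
Path B total = 4 + 6 + 6 + 10 = 26
Critical path = longest path = max(7, 26) = 26

26


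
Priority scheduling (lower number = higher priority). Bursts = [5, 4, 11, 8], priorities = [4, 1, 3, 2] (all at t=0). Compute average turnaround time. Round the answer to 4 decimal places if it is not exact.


Sort by priority (ascending = highest first):
Order: [(1, 4), (2, 8), (3, 11), (4, 5)]
Completion times:
  Priority 1, burst=4, C=4
  Priority 2, burst=8, C=12
  Priority 3, burst=11, C=23
  Priority 4, burst=5, C=28
Average turnaround = 67/4 = 16.75

16.75


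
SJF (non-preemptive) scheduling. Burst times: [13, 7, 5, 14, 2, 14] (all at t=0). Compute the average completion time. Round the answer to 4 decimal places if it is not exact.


SJF order (ascending): [2, 5, 7, 13, 14, 14]
Completion times:
  Job 1: burst=2, C=2
  Job 2: burst=5, C=7
  Job 3: burst=7, C=14
  Job 4: burst=13, C=27
  Job 5: burst=14, C=41
  Job 6: burst=14, C=55
Average completion = 146/6 = 24.3333

24.3333


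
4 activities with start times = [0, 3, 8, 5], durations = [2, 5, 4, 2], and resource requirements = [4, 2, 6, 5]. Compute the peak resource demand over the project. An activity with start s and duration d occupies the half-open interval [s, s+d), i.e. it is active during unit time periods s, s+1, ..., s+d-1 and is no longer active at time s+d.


Each activity i is active on [start_i, start_i + duration_i).
Compute total resource usage per time slot:
  t=0: active resources = [4], total = 4
  t=1: active resources = [4], total = 4
  t=2: active resources = [], total = 0
  t=3: active resources = [2], total = 2
  t=4: active resources = [2], total = 2
  t=5: active resources = [2, 5], total = 7
  t=6: active resources = [2, 5], total = 7
  t=7: active resources = [2], total = 2
  t=8: active resources = [6], total = 6
  t=9: active resources = [6], total = 6
  t=10: active resources = [6], total = 6
  t=11: active resources = [6], total = 6
Peak resource demand = 7

7


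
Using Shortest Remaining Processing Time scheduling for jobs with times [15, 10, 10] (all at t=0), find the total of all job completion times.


Since all jobs arrive at t=0, SRPT equals SPT ordering.
SPT order: [10, 10, 15]
Completion times:
  Job 1: p=10, C=10
  Job 2: p=10, C=20
  Job 3: p=15, C=35
Total completion time = 10 + 20 + 35 = 65

65


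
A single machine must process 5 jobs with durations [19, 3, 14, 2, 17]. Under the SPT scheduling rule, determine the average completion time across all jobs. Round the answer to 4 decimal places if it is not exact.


Sort jobs by processing time (SPT order): [2, 3, 14, 17, 19]
Compute completion times sequentially:
  Job 1: processing = 2, completes at 2
  Job 2: processing = 3, completes at 5
  Job 3: processing = 14, completes at 19
  Job 4: processing = 17, completes at 36
  Job 5: processing = 19, completes at 55
Sum of completion times = 117
Average completion time = 117/5 = 23.4

23.4


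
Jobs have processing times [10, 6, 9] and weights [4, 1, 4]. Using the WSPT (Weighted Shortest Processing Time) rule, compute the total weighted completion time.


Compute p/w ratios and sort ascending (WSPT): [(9, 4), (10, 4), (6, 1)]
Compute weighted completion times:
  Job (p=9,w=4): C=9, w*C=4*9=36
  Job (p=10,w=4): C=19, w*C=4*19=76
  Job (p=6,w=1): C=25, w*C=1*25=25
Total weighted completion time = 137

137


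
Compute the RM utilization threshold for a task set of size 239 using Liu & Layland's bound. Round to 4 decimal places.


Compute 2^(1/239) = 1.0029044070
Subtract 1: 1.0029044070 - 1 = 0.0029044070
Multiply by n: 239 * 0.0029044070 = 0.6941532730
Round to 4 dp: 0.6942

0.6942


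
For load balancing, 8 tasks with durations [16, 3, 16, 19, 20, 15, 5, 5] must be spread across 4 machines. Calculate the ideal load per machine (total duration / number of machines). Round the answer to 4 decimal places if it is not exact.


Total processing time = 16 + 3 + 16 + 19 + 20 + 15 + 5 + 5 = 99
Number of machines = 4
Ideal balanced load = 99 / 4 = 24.75

24.75


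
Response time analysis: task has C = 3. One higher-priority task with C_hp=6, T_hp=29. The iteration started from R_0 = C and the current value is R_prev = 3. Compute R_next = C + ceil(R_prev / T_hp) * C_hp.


R_next = C + ceil(R_prev / T_hp) * C_hp
ceil(3 / 29) = ceil(0.1034) = 1
Interference = 1 * 6 = 6
R_next = 3 + 6 = 9

9


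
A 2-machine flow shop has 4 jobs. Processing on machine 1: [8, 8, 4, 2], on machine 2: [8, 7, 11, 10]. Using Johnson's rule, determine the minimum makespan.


Apply Johnson's rule:
  Group 1 (a <= b): [(4, 2, 10), (3, 4, 11), (1, 8, 8)]
  Group 2 (a > b): [(2, 8, 7)]
Optimal job order: [4, 3, 1, 2]
Schedule:
  Job 4: M1 done at 2, M2 done at 12
  Job 3: M1 done at 6, M2 done at 23
  Job 1: M1 done at 14, M2 done at 31
  Job 2: M1 done at 22, M2 done at 38
Makespan = 38

38


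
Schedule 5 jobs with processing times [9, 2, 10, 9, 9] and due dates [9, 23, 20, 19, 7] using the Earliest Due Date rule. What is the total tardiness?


Sort by due date (EDD order): [(9, 7), (9, 9), (9, 19), (10, 20), (2, 23)]
Compute completion times and tardiness:
  Job 1: p=9, d=7, C=9, tardiness=max(0,9-7)=2
  Job 2: p=9, d=9, C=18, tardiness=max(0,18-9)=9
  Job 3: p=9, d=19, C=27, tardiness=max(0,27-19)=8
  Job 4: p=10, d=20, C=37, tardiness=max(0,37-20)=17
  Job 5: p=2, d=23, C=39, tardiness=max(0,39-23)=16
Total tardiness = 52

52


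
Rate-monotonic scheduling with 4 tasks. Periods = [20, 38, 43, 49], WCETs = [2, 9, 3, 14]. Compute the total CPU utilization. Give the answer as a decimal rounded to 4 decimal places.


Compute individual utilizations (exact fractions):
  Task 1: C/T = 2/20 = 1/10 (approx. 0.1)
  Task 2: C/T = 9/38 (approx. 0.2368)
  Task 3: C/T = 3/43 (approx. 0.0698)
  Task 4: C/T = 14/49 = 2/7 (approx. 0.2857)
Total utilization U = 1/10 + 9/38 + 3/43 + 2/7 = 19797/28595
Rounded to 4 decimal places: U = 0.6923
RM (Liu & Layland) bound for 4 tasks = 0.756828; compare with U = 19797/28595 (approx. 0.692324)
U <= bound, so schedulable by RM sufficient condition.

0.6923


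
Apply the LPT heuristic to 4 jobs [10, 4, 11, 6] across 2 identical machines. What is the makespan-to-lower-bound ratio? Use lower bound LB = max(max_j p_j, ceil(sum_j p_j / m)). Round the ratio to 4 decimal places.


LPT order: [11, 10, 6, 4]
Machine loads after assignment: [15, 16]
LPT makespan = 16
Lower bound = max(max_job, ceil(total/2)) = max(11, 16) = 16
Ratio = 16 / 16 = 1.0

1.0


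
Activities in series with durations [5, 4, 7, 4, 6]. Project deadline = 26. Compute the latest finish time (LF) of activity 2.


LF(activity 2) = deadline - sum of successor durations
Successors: activities 3 through 5 with durations [7, 4, 6]
Sum of successor durations = 17
LF = 26 - 17 = 9

9


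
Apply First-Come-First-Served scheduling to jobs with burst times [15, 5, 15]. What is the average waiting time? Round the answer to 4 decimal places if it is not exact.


FCFS order (as given): [15, 5, 15]
Waiting times:
  Job 1: wait = 0
  Job 2: wait = 15
  Job 3: wait = 20
Sum of waiting times = 35
Average waiting time = 35/3 = 11.6667

11.6667


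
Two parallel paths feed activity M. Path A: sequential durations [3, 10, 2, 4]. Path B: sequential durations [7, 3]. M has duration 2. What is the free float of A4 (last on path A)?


ES(A4) = sum of predecessors on chain A = 15
EF(A4) = ES + duration = 15 + 4 = 19
Successor of A4 is M. ES(M) = max(sum(A), sum(B)) = max(19, 10) = 19
Free float = ES(successor) - EF(current) = 19 - 19 = 0

0


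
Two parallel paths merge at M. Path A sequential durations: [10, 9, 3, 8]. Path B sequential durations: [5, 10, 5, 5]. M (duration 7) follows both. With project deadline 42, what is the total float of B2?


Forward pass: ES(B2) = sum of predecessors on chain B = 5
EF = ES + duration = 5 + 10 = 15
Backward pass: LF(M) = deadline = 42; LS(M) = 42 - 7 = 35
LF(B2) = LS(M) - sum(successors on chain B) = 35 - 10 = 25
LS = LF - duration = 25 - 10 = 15
Total float = LS - ES = 15 - 5 = 10

10


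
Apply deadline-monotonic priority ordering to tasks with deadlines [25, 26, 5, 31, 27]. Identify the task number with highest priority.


Sort tasks by relative deadline (ascending):
  Task 3: deadline = 5
  Task 1: deadline = 25
  Task 2: deadline = 26
  Task 5: deadline = 27
  Task 4: deadline = 31
Priority order (highest first): [3, 1, 2, 5, 4]
Highest priority task = 3

3


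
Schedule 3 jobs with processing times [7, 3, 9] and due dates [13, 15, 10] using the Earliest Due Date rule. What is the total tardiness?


Sort by due date (EDD order): [(9, 10), (7, 13), (3, 15)]
Compute completion times and tardiness:
  Job 1: p=9, d=10, C=9, tardiness=max(0,9-10)=0
  Job 2: p=7, d=13, C=16, tardiness=max(0,16-13)=3
  Job 3: p=3, d=15, C=19, tardiness=max(0,19-15)=4
Total tardiness = 7

7


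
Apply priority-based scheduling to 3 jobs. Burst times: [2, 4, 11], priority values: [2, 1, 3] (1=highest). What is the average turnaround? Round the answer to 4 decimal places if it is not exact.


Sort by priority (ascending = highest first):
Order: [(1, 4), (2, 2), (3, 11)]
Completion times:
  Priority 1, burst=4, C=4
  Priority 2, burst=2, C=6
  Priority 3, burst=11, C=17
Average turnaround = 27/3 = 9.0

9.0


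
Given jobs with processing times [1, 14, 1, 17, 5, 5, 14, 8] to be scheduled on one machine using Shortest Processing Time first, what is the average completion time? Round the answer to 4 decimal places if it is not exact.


Sort jobs by processing time (SPT order): [1, 1, 5, 5, 8, 14, 14, 17]
Compute completion times sequentially:
  Job 1: processing = 1, completes at 1
  Job 2: processing = 1, completes at 2
  Job 3: processing = 5, completes at 7
  Job 4: processing = 5, completes at 12
  Job 5: processing = 8, completes at 20
  Job 6: processing = 14, completes at 34
  Job 7: processing = 14, completes at 48
  Job 8: processing = 17, completes at 65
Sum of completion times = 189
Average completion time = 189/8 = 23.625

23.625


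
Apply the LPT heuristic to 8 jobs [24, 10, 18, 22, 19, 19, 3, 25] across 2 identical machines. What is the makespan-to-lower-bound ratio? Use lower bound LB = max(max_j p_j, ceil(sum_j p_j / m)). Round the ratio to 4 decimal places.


LPT order: [25, 24, 22, 19, 19, 18, 10, 3]
Machine loads after assignment: [73, 67]
LPT makespan = 73
Lower bound = max(max_job, ceil(total/2)) = max(25, 70) = 70
Ratio = 73 / 70 = 1.0429

1.0429


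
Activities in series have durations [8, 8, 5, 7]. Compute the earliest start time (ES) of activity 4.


Activity 4 starts after activities 1 through 3 complete.
Predecessor durations: [8, 8, 5]
ES = 8 + 8 + 5 = 21

21


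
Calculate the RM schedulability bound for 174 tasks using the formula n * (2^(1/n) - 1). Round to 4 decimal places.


Compute 2^(1/174) = 1.0039915496
Subtract 1: 1.0039915496 - 1 = 0.0039915496
Multiply by n: 174 * 0.0039915496 = 0.6945296304
Round to 4 dp: 0.6945

0.6945


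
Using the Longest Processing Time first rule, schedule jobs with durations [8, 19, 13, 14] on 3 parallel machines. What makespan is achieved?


Sort jobs in decreasing order (LPT): [19, 14, 13, 8]
Assign each job to the least loaded machine:
  Machine 1: jobs [19], load = 19
  Machine 2: jobs [14], load = 14
  Machine 3: jobs [13, 8], load = 21
Makespan = max load = 21

21


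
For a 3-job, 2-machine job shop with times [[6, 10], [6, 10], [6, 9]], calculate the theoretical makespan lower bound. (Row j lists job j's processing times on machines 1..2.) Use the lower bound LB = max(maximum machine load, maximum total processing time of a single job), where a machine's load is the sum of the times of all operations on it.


Machine loads:
  Machine 1: 6 + 6 + 6 = 18
  Machine 2: 10 + 10 + 9 = 29
Max machine load = 29
Job totals:
  Job 1: 16
  Job 2: 16
  Job 3: 15
Max job total = 16
Lower bound = max(29, 16) = 29

29


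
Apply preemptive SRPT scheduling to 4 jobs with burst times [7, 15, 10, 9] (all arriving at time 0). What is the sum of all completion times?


Since all jobs arrive at t=0, SRPT equals SPT ordering.
SPT order: [7, 9, 10, 15]
Completion times:
  Job 1: p=7, C=7
  Job 2: p=9, C=16
  Job 3: p=10, C=26
  Job 4: p=15, C=41
Total completion time = 7 + 16 + 26 + 41 = 90

90


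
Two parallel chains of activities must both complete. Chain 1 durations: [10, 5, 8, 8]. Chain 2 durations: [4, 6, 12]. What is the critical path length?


Path A total = 10 + 5 + 8 + 8 = 31
Path B total = 4 + 6 + 12 = 22
Critical path = longest path = max(31, 22) = 31

31


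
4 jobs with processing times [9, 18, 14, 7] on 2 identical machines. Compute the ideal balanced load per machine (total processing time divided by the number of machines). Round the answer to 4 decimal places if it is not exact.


Total processing time = 9 + 18 + 14 + 7 = 48
Number of machines = 2
Ideal balanced load = 48 / 2 = 24.0

24.0


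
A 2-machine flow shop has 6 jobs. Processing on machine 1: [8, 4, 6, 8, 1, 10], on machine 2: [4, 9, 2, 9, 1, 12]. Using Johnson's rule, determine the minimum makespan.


Apply Johnson's rule:
  Group 1 (a <= b): [(5, 1, 1), (2, 4, 9), (4, 8, 9), (6, 10, 12)]
  Group 2 (a > b): [(1, 8, 4), (3, 6, 2)]
Optimal job order: [5, 2, 4, 6, 1, 3]
Schedule:
  Job 5: M1 done at 1, M2 done at 2
  Job 2: M1 done at 5, M2 done at 14
  Job 4: M1 done at 13, M2 done at 23
  Job 6: M1 done at 23, M2 done at 35
  Job 1: M1 done at 31, M2 done at 39
  Job 3: M1 done at 37, M2 done at 41
Makespan = 41

41


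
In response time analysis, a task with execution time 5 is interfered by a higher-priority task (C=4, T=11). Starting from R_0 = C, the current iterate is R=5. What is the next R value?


R_next = C + ceil(R_prev / T_hp) * C_hp
ceil(5 / 11) = ceil(0.4545) = 1
Interference = 1 * 4 = 4
R_next = 5 + 4 = 9

9


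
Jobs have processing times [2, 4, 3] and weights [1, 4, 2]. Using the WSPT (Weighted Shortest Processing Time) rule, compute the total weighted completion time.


Compute p/w ratios and sort ascending (WSPT): [(4, 4), (3, 2), (2, 1)]
Compute weighted completion times:
  Job (p=4,w=4): C=4, w*C=4*4=16
  Job (p=3,w=2): C=7, w*C=2*7=14
  Job (p=2,w=1): C=9, w*C=1*9=9
Total weighted completion time = 39

39


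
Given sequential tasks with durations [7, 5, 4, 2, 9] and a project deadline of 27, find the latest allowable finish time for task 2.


LF(activity 2) = deadline - sum of successor durations
Successors: activities 3 through 5 with durations [4, 2, 9]
Sum of successor durations = 15
LF = 27 - 15 = 12

12


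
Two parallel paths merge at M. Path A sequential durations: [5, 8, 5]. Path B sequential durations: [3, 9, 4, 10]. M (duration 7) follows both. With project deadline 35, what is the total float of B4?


Forward pass: ES(B4) = sum of predecessors on chain B = 16
EF = ES + duration = 16 + 10 = 26
Backward pass: LF(M) = deadline = 35; LS(M) = 35 - 7 = 28
LF(B4) = LS(M) - sum(successors on chain B) = 28 - 0 = 28
LS = LF - duration = 28 - 10 = 18
Total float = LS - ES = 18 - 16 = 2

2


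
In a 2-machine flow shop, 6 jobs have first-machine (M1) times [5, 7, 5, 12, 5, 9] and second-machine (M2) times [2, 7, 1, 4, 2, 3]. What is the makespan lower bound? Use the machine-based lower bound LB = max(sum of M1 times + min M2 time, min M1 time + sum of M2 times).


LB1 = sum(M1 times) + min(M2 times) = 43 + 1 = 44
LB2 = min(M1 times) + sum(M2 times) = 5 + 19 = 24
Lower bound = max(LB1, LB2) = max(44, 24) = 44

44


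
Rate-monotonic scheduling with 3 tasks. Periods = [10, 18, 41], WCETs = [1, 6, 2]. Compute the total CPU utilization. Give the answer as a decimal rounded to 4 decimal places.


Compute individual utilizations (exact fractions):
  Task 1: C/T = 1/10 (approx. 0.1)
  Task 2: C/T = 6/18 = 1/3 (approx. 0.3333)
  Task 3: C/T = 2/41 (approx. 0.0488)
Total utilization U = 1/10 + 1/3 + 2/41 = 593/1230
Rounded to 4 decimal places: U = 0.4821
RM (Liu & Layland) bound for 3 tasks = 0.779763; compare with U = 593/1230 (approx. 0.482114)
U <= bound, so schedulable by RM sufficient condition.

0.4821


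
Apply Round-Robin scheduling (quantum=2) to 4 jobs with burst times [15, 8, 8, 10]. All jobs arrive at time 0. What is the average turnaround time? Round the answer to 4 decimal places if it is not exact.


Time quantum = 2
Execution trace:
  J1 runs 2 units, time = 2
  J2 runs 2 units, time = 4
  J3 runs 2 units, time = 6
  J4 runs 2 units, time = 8
  J1 runs 2 units, time = 10
  J2 runs 2 units, time = 12
  J3 runs 2 units, time = 14
  J4 runs 2 units, time = 16
  J1 runs 2 units, time = 18
  J2 runs 2 units, time = 20
  J3 runs 2 units, time = 22
  J4 runs 2 units, time = 24
  J1 runs 2 units, time = 26
  J2 runs 2 units, time = 28
  J3 runs 2 units, time = 30
  J4 runs 2 units, time = 32
  J1 runs 2 units, time = 34
  J4 runs 2 units, time = 36
  J1 runs 2 units, time = 38
  J1 runs 2 units, time = 40
  J1 runs 1 units, time = 41
Finish times: [41, 28, 30, 36]
Average turnaround = 135/4 = 33.75

33.75


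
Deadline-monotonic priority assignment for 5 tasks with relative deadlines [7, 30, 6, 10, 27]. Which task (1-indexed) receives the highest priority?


Sort tasks by relative deadline (ascending):
  Task 3: deadline = 6
  Task 1: deadline = 7
  Task 4: deadline = 10
  Task 5: deadline = 27
  Task 2: deadline = 30
Priority order (highest first): [3, 1, 4, 5, 2]
Highest priority task = 3

3


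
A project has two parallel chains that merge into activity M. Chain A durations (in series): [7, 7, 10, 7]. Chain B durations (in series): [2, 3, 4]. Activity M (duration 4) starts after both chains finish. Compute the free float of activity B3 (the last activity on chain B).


ES(B3) = sum of predecessors on chain B = 5
EF(B3) = ES + duration = 5 + 4 = 9
Successor of B3 is M. ES(M) = max(sum(A), sum(B)) = max(31, 9) = 31
Free float = ES(successor) - EF(current) = 31 - 9 = 22

22


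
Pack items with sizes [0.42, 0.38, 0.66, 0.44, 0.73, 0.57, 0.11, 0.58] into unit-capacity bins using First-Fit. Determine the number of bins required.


Place items sequentially using First-Fit:
  Item 0.42 -> new Bin 1
  Item 0.38 -> Bin 1 (now 0.8)
  Item 0.66 -> new Bin 2
  Item 0.44 -> new Bin 3
  Item 0.73 -> new Bin 4
  Item 0.57 -> new Bin 5
  Item 0.11 -> Bin 1 (now 0.91)
  Item 0.58 -> new Bin 6
Total bins used = 6

6


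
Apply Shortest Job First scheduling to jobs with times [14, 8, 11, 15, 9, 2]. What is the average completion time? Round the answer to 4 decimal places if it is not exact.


SJF order (ascending): [2, 8, 9, 11, 14, 15]
Completion times:
  Job 1: burst=2, C=2
  Job 2: burst=8, C=10
  Job 3: burst=9, C=19
  Job 4: burst=11, C=30
  Job 5: burst=14, C=44
  Job 6: burst=15, C=59
Average completion = 164/6 = 27.3333

27.3333


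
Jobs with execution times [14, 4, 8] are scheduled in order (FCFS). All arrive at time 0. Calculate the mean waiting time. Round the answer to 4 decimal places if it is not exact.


FCFS order (as given): [14, 4, 8]
Waiting times:
  Job 1: wait = 0
  Job 2: wait = 14
  Job 3: wait = 18
Sum of waiting times = 32
Average waiting time = 32/3 = 10.6667

10.6667


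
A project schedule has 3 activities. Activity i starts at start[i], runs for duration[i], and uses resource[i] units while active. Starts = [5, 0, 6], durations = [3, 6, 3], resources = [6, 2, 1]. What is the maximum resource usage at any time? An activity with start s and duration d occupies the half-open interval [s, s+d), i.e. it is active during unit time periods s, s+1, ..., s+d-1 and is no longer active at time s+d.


Each activity i is active on [start_i, start_i + duration_i).
Compute total resource usage per time slot:
  t=0: active resources = [2], total = 2
  t=1: active resources = [2], total = 2
  t=2: active resources = [2], total = 2
  t=3: active resources = [2], total = 2
  t=4: active resources = [2], total = 2
  t=5: active resources = [6, 2], total = 8
  t=6: active resources = [6, 1], total = 7
  t=7: active resources = [6, 1], total = 7
  t=8: active resources = [1], total = 1
Peak resource demand = 8

8


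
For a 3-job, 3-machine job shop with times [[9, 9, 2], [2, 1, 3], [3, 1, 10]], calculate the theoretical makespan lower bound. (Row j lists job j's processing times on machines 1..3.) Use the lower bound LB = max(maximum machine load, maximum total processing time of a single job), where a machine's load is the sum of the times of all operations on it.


Machine loads:
  Machine 1: 9 + 2 + 3 = 14
  Machine 2: 9 + 1 + 1 = 11
  Machine 3: 2 + 3 + 10 = 15
Max machine load = 15
Job totals:
  Job 1: 20
  Job 2: 6
  Job 3: 14
Max job total = 20
Lower bound = max(15, 20) = 20

20


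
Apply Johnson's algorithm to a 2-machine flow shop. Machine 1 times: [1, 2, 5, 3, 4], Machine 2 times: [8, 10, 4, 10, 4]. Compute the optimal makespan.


Apply Johnson's rule:
  Group 1 (a <= b): [(1, 1, 8), (2, 2, 10), (4, 3, 10), (5, 4, 4)]
  Group 2 (a > b): [(3, 5, 4)]
Optimal job order: [1, 2, 4, 5, 3]
Schedule:
  Job 1: M1 done at 1, M2 done at 9
  Job 2: M1 done at 3, M2 done at 19
  Job 4: M1 done at 6, M2 done at 29
  Job 5: M1 done at 10, M2 done at 33
  Job 3: M1 done at 15, M2 done at 37
Makespan = 37

37


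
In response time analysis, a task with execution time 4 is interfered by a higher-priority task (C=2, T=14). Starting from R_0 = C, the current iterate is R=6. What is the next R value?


R_next = C + ceil(R_prev / T_hp) * C_hp
ceil(6 / 14) = ceil(0.4286) = 1
Interference = 1 * 2 = 2
R_next = 4 + 2 = 6
R_next = R_prev, so the iteration has converged (response time = 6).

6


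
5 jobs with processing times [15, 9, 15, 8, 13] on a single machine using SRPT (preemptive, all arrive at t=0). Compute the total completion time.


Since all jobs arrive at t=0, SRPT equals SPT ordering.
SPT order: [8, 9, 13, 15, 15]
Completion times:
  Job 1: p=8, C=8
  Job 2: p=9, C=17
  Job 3: p=13, C=30
  Job 4: p=15, C=45
  Job 5: p=15, C=60
Total completion time = 8 + 17 + 30 + 45 + 60 = 160

160


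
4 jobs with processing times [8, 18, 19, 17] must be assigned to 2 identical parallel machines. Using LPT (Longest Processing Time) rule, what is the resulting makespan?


Sort jobs in decreasing order (LPT): [19, 18, 17, 8]
Assign each job to the least loaded machine:
  Machine 1: jobs [19, 8], load = 27
  Machine 2: jobs [18, 17], load = 35
Makespan = max load = 35

35


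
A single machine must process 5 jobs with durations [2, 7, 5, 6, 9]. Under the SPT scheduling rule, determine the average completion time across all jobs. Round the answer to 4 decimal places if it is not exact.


Sort jobs by processing time (SPT order): [2, 5, 6, 7, 9]
Compute completion times sequentially:
  Job 1: processing = 2, completes at 2
  Job 2: processing = 5, completes at 7
  Job 3: processing = 6, completes at 13
  Job 4: processing = 7, completes at 20
  Job 5: processing = 9, completes at 29
Sum of completion times = 71
Average completion time = 71/5 = 14.2

14.2


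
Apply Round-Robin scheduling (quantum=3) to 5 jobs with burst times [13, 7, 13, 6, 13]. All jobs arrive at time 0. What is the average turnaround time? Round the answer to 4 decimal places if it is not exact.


Time quantum = 3
Execution trace:
  J1 runs 3 units, time = 3
  J2 runs 3 units, time = 6
  J3 runs 3 units, time = 9
  J4 runs 3 units, time = 12
  J5 runs 3 units, time = 15
  J1 runs 3 units, time = 18
  J2 runs 3 units, time = 21
  J3 runs 3 units, time = 24
  J4 runs 3 units, time = 27
  J5 runs 3 units, time = 30
  J1 runs 3 units, time = 33
  J2 runs 1 units, time = 34
  J3 runs 3 units, time = 37
  J5 runs 3 units, time = 40
  J1 runs 3 units, time = 43
  J3 runs 3 units, time = 46
  J5 runs 3 units, time = 49
  J1 runs 1 units, time = 50
  J3 runs 1 units, time = 51
  J5 runs 1 units, time = 52
Finish times: [50, 34, 51, 27, 52]
Average turnaround = 214/5 = 42.8

42.8


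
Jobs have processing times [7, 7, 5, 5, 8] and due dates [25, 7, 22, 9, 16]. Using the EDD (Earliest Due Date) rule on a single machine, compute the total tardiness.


Sort by due date (EDD order): [(7, 7), (5, 9), (8, 16), (5, 22), (7, 25)]
Compute completion times and tardiness:
  Job 1: p=7, d=7, C=7, tardiness=max(0,7-7)=0
  Job 2: p=5, d=9, C=12, tardiness=max(0,12-9)=3
  Job 3: p=8, d=16, C=20, tardiness=max(0,20-16)=4
  Job 4: p=5, d=22, C=25, tardiness=max(0,25-22)=3
  Job 5: p=7, d=25, C=32, tardiness=max(0,32-25)=7
Total tardiness = 17

17


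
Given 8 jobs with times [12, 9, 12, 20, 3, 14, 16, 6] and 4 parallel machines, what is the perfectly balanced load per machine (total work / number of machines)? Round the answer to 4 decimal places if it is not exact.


Total processing time = 12 + 9 + 12 + 20 + 3 + 14 + 16 + 6 = 92
Number of machines = 4
Ideal balanced load = 92 / 4 = 23.0

23.0


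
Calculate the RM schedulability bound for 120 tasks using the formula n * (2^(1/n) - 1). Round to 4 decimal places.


Compute 2^(1/120) = 1.0057929411
Subtract 1: 1.0057929411 - 1 = 0.0057929411
Multiply by n: 120 * 0.0057929411 = 0.6951529320
Round to 4 dp: 0.6952

0.6952


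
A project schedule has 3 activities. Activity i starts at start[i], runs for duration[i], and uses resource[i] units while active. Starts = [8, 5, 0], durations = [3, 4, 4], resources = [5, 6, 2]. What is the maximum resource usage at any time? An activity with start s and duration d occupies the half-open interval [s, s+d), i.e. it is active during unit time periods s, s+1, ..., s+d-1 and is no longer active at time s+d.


Each activity i is active on [start_i, start_i + duration_i).
Compute total resource usage per time slot:
  t=0: active resources = [2], total = 2
  t=1: active resources = [2], total = 2
  t=2: active resources = [2], total = 2
  t=3: active resources = [2], total = 2
  t=4: active resources = [], total = 0
  t=5: active resources = [6], total = 6
  t=6: active resources = [6], total = 6
  t=7: active resources = [6], total = 6
  t=8: active resources = [5, 6], total = 11
  t=9: active resources = [5], total = 5
  t=10: active resources = [5], total = 5
Peak resource demand = 11

11


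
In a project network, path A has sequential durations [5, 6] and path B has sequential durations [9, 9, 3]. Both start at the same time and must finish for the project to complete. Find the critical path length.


Path A total = 5 + 6 = 11
Path B total = 9 + 9 + 3 = 21
Critical path = longest path = max(11, 21) = 21

21


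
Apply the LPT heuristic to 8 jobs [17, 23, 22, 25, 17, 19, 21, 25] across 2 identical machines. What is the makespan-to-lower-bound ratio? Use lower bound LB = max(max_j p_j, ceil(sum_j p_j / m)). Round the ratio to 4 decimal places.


LPT order: [25, 25, 23, 22, 21, 19, 17, 17]
Machine loads after assignment: [84, 85]
LPT makespan = 85
Lower bound = max(max_job, ceil(total/2)) = max(25, 85) = 85
Ratio = 85 / 85 = 1.0

1.0


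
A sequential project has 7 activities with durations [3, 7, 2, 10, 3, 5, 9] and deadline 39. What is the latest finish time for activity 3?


LF(activity 3) = deadline - sum of successor durations
Successors: activities 4 through 7 with durations [10, 3, 5, 9]
Sum of successor durations = 27
LF = 39 - 27 = 12

12


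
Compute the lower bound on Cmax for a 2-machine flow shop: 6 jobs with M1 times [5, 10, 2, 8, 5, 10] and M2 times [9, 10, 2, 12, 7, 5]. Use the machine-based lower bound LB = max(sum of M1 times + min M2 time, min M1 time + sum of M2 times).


LB1 = sum(M1 times) + min(M2 times) = 40 + 2 = 42
LB2 = min(M1 times) + sum(M2 times) = 2 + 45 = 47
Lower bound = max(LB1, LB2) = max(42, 47) = 47

47


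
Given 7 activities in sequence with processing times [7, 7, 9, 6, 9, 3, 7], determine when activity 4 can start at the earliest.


Activity 4 starts after activities 1 through 3 complete.
Predecessor durations: [7, 7, 9]
ES = 7 + 7 + 9 = 23

23


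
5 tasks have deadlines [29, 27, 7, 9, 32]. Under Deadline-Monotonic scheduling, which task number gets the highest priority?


Sort tasks by relative deadline (ascending):
  Task 3: deadline = 7
  Task 4: deadline = 9
  Task 2: deadline = 27
  Task 1: deadline = 29
  Task 5: deadline = 32
Priority order (highest first): [3, 4, 2, 1, 5]
Highest priority task = 3

3


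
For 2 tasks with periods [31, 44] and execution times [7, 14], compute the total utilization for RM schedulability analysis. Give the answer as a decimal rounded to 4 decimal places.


Compute individual utilizations (exact fractions):
  Task 1: C/T = 7/31 (approx. 0.2258)
  Task 2: C/T = 14/44 = 7/22 (approx. 0.3182)
Total utilization U = 7/31 + 7/22 = 371/682
Rounded to 4 decimal places: U = 0.5440
RM (Liu & Layland) bound for 2 tasks = 0.828427; compare with U = 371/682 (approx. 0.543988)
U <= bound, so schedulable by RM sufficient condition.

0.5440


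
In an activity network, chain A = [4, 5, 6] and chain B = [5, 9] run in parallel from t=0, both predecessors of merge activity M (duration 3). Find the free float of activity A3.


ES(A3) = sum of predecessors on chain A = 9
EF(A3) = ES + duration = 9 + 6 = 15
Successor of A3 is M. ES(M) = max(sum(A), sum(B)) = max(15, 14) = 15
Free float = ES(successor) - EF(current) = 15 - 15 = 0

0


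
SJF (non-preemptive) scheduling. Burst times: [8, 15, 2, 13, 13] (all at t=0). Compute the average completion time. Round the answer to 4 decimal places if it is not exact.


SJF order (ascending): [2, 8, 13, 13, 15]
Completion times:
  Job 1: burst=2, C=2
  Job 2: burst=8, C=10
  Job 3: burst=13, C=23
  Job 4: burst=13, C=36
  Job 5: burst=15, C=51
Average completion = 122/5 = 24.4

24.4


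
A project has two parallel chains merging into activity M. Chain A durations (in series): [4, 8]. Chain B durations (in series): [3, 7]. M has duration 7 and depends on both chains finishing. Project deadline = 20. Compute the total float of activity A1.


Forward pass: ES(A1) = sum of predecessors on chain A = 0
EF = ES + duration = 0 + 4 = 4
Backward pass: LF(M) = deadline = 20; LS(M) = 20 - 7 = 13
LF(A1) = LS(M) - sum(successors on chain A) = 13 - 8 = 5
LS = LF - duration = 5 - 4 = 1
Total float = LS - ES = 1 - 0 = 1

1


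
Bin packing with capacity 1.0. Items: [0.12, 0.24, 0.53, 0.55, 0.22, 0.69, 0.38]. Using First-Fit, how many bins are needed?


Place items sequentially using First-Fit:
  Item 0.12 -> new Bin 1
  Item 0.24 -> Bin 1 (now 0.36)
  Item 0.53 -> Bin 1 (now 0.89)
  Item 0.55 -> new Bin 2
  Item 0.22 -> Bin 2 (now 0.77)
  Item 0.69 -> new Bin 3
  Item 0.38 -> new Bin 4
Total bins used = 4

4


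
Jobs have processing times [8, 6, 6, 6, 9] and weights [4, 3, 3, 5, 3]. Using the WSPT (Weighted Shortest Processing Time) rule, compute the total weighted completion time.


Compute p/w ratios and sort ascending (WSPT): [(6, 5), (8, 4), (6, 3), (6, 3), (9, 3)]
Compute weighted completion times:
  Job (p=6,w=5): C=6, w*C=5*6=30
  Job (p=8,w=4): C=14, w*C=4*14=56
  Job (p=6,w=3): C=20, w*C=3*20=60
  Job (p=6,w=3): C=26, w*C=3*26=78
  Job (p=9,w=3): C=35, w*C=3*35=105
Total weighted completion time = 329

329


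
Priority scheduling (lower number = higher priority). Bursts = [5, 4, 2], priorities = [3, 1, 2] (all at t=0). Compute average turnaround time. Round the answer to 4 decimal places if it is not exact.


Sort by priority (ascending = highest first):
Order: [(1, 4), (2, 2), (3, 5)]
Completion times:
  Priority 1, burst=4, C=4
  Priority 2, burst=2, C=6
  Priority 3, burst=5, C=11
Average turnaround = 21/3 = 7.0

7.0


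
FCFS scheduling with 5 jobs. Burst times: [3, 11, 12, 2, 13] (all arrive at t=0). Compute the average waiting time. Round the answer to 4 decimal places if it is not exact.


FCFS order (as given): [3, 11, 12, 2, 13]
Waiting times:
  Job 1: wait = 0
  Job 2: wait = 3
  Job 3: wait = 14
  Job 4: wait = 26
  Job 5: wait = 28
Sum of waiting times = 71
Average waiting time = 71/5 = 14.2

14.2


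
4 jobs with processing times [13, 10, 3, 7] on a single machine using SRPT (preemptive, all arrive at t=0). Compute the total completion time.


Since all jobs arrive at t=0, SRPT equals SPT ordering.
SPT order: [3, 7, 10, 13]
Completion times:
  Job 1: p=3, C=3
  Job 2: p=7, C=10
  Job 3: p=10, C=20
  Job 4: p=13, C=33
Total completion time = 3 + 10 + 20 + 33 = 66

66


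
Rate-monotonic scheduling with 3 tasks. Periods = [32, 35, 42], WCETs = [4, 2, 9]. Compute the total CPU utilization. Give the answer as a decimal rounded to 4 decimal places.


Compute individual utilizations (exact fractions):
  Task 1: C/T = 4/32 = 1/8 (approx. 0.125)
  Task 2: C/T = 2/35 (approx. 0.0571)
  Task 3: C/T = 9/42 = 3/14 (approx. 0.2143)
Total utilization U = 1/8 + 2/35 + 3/14 = 111/280
Rounded to 4 decimal places: U = 0.3964
RM (Liu & Layland) bound for 3 tasks = 0.779763; compare with U = 111/280 (approx. 0.396429)
U <= bound, so schedulable by RM sufficient condition.

0.3964


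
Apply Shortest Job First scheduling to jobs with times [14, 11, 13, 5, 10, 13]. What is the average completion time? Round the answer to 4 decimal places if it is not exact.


SJF order (ascending): [5, 10, 11, 13, 13, 14]
Completion times:
  Job 1: burst=5, C=5
  Job 2: burst=10, C=15
  Job 3: burst=11, C=26
  Job 4: burst=13, C=39
  Job 5: burst=13, C=52
  Job 6: burst=14, C=66
Average completion = 203/6 = 33.8333

33.8333


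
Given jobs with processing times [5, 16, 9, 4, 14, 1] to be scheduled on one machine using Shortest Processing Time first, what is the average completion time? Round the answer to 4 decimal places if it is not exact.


Sort jobs by processing time (SPT order): [1, 4, 5, 9, 14, 16]
Compute completion times sequentially:
  Job 1: processing = 1, completes at 1
  Job 2: processing = 4, completes at 5
  Job 3: processing = 5, completes at 10
  Job 4: processing = 9, completes at 19
  Job 5: processing = 14, completes at 33
  Job 6: processing = 16, completes at 49
Sum of completion times = 117
Average completion time = 117/6 = 19.5

19.5


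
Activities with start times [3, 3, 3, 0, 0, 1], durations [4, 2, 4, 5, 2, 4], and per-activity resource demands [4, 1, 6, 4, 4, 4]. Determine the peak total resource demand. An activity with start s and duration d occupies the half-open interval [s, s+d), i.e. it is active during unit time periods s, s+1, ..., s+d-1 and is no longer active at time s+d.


Each activity i is active on [start_i, start_i + duration_i).
Compute total resource usage per time slot:
  t=0: active resources = [4, 4], total = 8
  t=1: active resources = [4, 4, 4], total = 12
  t=2: active resources = [4, 4], total = 8
  t=3: active resources = [4, 1, 6, 4, 4], total = 19
  t=4: active resources = [4, 1, 6, 4, 4], total = 19
  t=5: active resources = [4, 6], total = 10
  t=6: active resources = [4, 6], total = 10
Peak resource demand = 19

19


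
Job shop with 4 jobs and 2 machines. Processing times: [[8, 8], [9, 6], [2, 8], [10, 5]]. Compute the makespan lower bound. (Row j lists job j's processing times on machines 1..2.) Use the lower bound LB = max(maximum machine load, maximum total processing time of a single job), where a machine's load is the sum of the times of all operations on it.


Machine loads:
  Machine 1: 8 + 9 + 2 + 10 = 29
  Machine 2: 8 + 6 + 8 + 5 = 27
Max machine load = 29
Job totals:
  Job 1: 16
  Job 2: 15
  Job 3: 10
  Job 4: 15
Max job total = 16
Lower bound = max(29, 16) = 29

29


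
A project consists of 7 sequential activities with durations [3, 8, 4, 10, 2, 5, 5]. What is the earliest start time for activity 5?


Activity 5 starts after activities 1 through 4 complete.
Predecessor durations: [3, 8, 4, 10]
ES = 3 + 8 + 4 + 10 = 25

25


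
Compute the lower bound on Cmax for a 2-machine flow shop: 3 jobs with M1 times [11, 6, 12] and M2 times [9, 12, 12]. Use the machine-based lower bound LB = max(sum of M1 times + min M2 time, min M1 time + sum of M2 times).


LB1 = sum(M1 times) + min(M2 times) = 29 + 9 = 38
LB2 = min(M1 times) + sum(M2 times) = 6 + 33 = 39
Lower bound = max(LB1, LB2) = max(38, 39) = 39

39
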